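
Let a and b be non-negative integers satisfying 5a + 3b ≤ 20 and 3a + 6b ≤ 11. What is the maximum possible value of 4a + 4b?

12

Relaxing integrality, the LP optimum is 14.67 at (a,b) = (3.67, 0), which is not an integer point.
(a,b)=(3,0): 5·3+3·0=15≤20, 3·3+6·0=9≤11, objective 12.
(a,b)=(2,0): 5·2+3·0=10≤20, 3·2+6·0=6≤11, objective 8.
No feasible integer point exceeds 12.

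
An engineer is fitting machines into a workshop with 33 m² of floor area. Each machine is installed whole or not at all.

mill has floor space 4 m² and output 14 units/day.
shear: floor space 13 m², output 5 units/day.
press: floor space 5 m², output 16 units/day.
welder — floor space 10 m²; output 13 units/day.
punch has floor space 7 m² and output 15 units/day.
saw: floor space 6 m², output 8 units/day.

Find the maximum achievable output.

Allowing fractional choices, the relaxed optimum would be about 66.4, but machines are indivisible.
mill + press + welder + punch: floor space 4 + 5 + 10 + 7 = 26 ≤ 33, output 14 + 16 + 13 + 15 = 58.
mill + press + welder + punch + saw: floor space 4 + 5 + 10 + 7 + 6 = 32 ≤ 33, output 14 + 16 + 13 + 15 + 8 = 66.
Best is mill, press, welder, punch, and saw with total output 66.

66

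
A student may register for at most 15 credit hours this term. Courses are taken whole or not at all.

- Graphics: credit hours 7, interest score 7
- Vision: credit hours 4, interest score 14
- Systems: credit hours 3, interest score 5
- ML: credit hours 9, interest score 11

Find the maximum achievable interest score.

26

Allowing fractional choices, the relaxed optimum would be about 28.8, but courses are indivisible.
Graphics + Vision + Systems: credit hours 7 + 4 + 3 = 14 ≤ 15, interest score 7 + 14 + 5 = 26.
Vision + ML: credit hours 4 + 9 = 13 ≤ 15, interest score 14 + 11 = 25.
Best is Graphics, Vision, and Systems with total interest score 26.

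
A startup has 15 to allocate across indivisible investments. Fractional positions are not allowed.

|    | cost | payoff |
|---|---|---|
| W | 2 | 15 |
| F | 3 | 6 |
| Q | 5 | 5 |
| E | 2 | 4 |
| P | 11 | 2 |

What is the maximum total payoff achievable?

Treat it as a binary knapsack problem.
Allowing fractional choices, the relaxed optimum would be about 30.5, but investments are indivisible.
W + F + Q + E: cost 2 + 3 + 5 + 2 = 12 ≤ 15, payoff 15 + 6 + 5 + 4 = 30.
W + F + E: cost 2 + 3 + 2 = 7 ≤ 15, payoff 15 + 6 + 4 = 25.
W + F + Q: cost 2 + 3 + 5 = 10 ≤ 15, payoff 15 + 6 + 5 = 26.
Best is W, F, Q, and E with total payoff 30.

30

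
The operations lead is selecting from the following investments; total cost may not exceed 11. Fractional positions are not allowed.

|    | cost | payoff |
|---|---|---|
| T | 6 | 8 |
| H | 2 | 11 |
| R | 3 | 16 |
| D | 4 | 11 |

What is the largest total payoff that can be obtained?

Take H, R, and D: cost 2 + 3 + 4 = 9 ≤ 11, payoff 11 + 16 + 11 = 38.
No other feasible combination does better.

38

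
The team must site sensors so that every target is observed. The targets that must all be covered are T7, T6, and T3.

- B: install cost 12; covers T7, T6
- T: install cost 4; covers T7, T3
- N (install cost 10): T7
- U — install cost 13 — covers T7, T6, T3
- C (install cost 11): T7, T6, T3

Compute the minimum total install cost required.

11

C alone covers T7, T6, T3 — every target.
Total install cost: 11.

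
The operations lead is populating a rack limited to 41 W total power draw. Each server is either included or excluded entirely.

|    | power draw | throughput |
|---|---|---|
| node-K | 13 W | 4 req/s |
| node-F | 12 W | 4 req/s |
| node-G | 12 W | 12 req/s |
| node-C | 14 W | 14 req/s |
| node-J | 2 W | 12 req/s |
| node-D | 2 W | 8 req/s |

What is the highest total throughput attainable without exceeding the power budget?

46

Allowing fractional choices, the relaxed optimum would be about 49.7, but servers are indivisible.
node-K + node-G + node-C + node-J: power draw 13 + 12 + 14 + 2 = 41 ≤ 41, throughput 4 + 12 + 14 + 12 = 42.
node-G + node-C + node-J + node-D: power draw 12 + 14 + 2 + 2 = 30 ≤ 41, throughput 12 + 14 + 12 + 8 = 46.
node-F + node-G + node-C + node-J: power draw 12 + 12 + 14 + 2 = 40 ≤ 41, throughput 4 + 12 + 14 + 12 = 42.
Best is node-G, node-C, node-J, and node-D with total throughput 46.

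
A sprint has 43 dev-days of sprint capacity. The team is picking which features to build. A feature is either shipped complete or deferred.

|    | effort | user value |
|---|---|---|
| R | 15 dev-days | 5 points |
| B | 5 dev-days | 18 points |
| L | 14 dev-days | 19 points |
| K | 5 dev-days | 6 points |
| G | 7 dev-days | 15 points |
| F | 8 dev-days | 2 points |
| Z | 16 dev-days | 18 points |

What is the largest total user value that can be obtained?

Allowing fractional choices, the relaxed optimum would be about 71.5, but features are indivisible.
B + L + G + Z: effort 5 + 14 + 7 + 16 = 42 ≤ 43, user value 18 + 19 + 15 + 18 = 70.
B + L + K + Z: effort 5 + 14 + 5 + 16 = 40 ≤ 43, user value 18 + 19 + 6 + 18 = 61.
Best is B, L, G, and Z with total user value 70.

70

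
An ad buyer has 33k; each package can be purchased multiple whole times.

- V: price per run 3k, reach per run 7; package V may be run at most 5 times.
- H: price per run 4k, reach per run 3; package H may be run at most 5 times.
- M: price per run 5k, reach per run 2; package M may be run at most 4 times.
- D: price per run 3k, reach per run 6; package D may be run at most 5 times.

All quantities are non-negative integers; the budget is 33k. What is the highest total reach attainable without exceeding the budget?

This is a bounded integer knapsack.
5×V and 5×D: price 30 ≤ 33, reach 5·7 + 5·6 = 65.
5×V, 1×H, and 4×D: price 31 ≤ 33, reach 5·7 + 1·3 + 4·6 = 62.
Best is 65.

65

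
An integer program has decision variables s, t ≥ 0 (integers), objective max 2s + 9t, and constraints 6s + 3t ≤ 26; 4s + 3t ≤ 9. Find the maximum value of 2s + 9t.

27

(s,t)=(0,3): 6·0+3·3=9≤26, 4·0+3·3=9≤9, objective 27.
(s,t)=(0,2): 6·0+3·2=6≤26, 4·0+3·2=6≤9, objective 18.
The best lattice point is (0,3), giving 27.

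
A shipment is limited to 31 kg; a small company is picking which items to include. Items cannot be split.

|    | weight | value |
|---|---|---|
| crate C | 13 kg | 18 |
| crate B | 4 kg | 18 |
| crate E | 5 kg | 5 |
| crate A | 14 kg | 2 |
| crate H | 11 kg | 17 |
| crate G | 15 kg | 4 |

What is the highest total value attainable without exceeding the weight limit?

53

This is an integer program with binary decision variables.
Allowing fractional choices, the relaxed optimum would be about 56.0, but items are indivisible.
crate B + crate E + crate H: weight 4 + 5 + 11 = 20 ≤ 31, value 18 + 5 + 17 = 40.
crate C + crate B + crate H: weight 13 + 4 + 11 = 28 ≤ 31, value 18 + 18 + 17 = 53.
crate C + crate B + crate E: weight 13 + 4 + 5 = 22 ≤ 31, value 18 + 18 + 5 = 41.
Best is crate C, crate B, and crate H with total value 53.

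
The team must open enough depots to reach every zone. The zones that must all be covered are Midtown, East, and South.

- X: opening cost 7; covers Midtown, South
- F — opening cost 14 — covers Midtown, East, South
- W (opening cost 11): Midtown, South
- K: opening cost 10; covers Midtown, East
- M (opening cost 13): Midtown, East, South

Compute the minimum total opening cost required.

This is an integer covering problem.
The greedy cost-per-new-zone heuristic would pick X and K for 17, but a cheaper cover exists.
M alone covers Midtown, East, South — every zone.
Total opening cost: 13.
No cover costs less than 13.

13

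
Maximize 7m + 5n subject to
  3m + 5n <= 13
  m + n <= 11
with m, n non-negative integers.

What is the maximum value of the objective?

28

Relaxing integrality, the LP optimum is 30.33 at (m,n) = (4.33, 0), which is not an integer point.
(m,n)=(4,0): 3·4+5·0=12≤13, 1·4+1·0=4≤11, objective 28.
(m,n)=(3,0): 3·3+5·0=9≤13, 1·3+1·0=3≤11, objective 21.
The best lattice point is (4,0), giving 28.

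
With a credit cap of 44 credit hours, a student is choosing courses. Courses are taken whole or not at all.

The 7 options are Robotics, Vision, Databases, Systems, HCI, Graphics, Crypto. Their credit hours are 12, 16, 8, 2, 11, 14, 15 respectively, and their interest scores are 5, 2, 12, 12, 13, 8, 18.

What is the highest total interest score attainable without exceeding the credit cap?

55

Allowing fractional choices, the relaxed optimum would be about 59.6, but courses are indivisible.
Databases + Systems + Graphics + Crypto: credit hours 8 + 2 + 14 + 15 = 39 ≤ 44, interest score 12 + 12 + 8 + 18 = 50.
Databases + Systems + HCI + Crypto: credit hours 8 + 2 + 11 + 15 = 36 ≤ 44, interest score 12 + 12 + 13 + 18 = 55.
Systems + HCI + Graphics + Crypto: credit hours 2 + 11 + 14 + 15 = 42 ≤ 44, interest score 12 + 13 + 8 + 18 = 51.
Best is Databases, Systems, HCI, and Crypto with total interest score 55.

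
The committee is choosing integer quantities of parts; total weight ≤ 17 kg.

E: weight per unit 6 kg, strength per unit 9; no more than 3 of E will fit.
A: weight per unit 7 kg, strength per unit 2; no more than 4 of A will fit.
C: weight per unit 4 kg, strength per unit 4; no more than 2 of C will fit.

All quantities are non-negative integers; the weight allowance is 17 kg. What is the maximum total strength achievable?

22

This is a bounded integer knapsack.
E has the best ratio (9/6); taking only E gives at most 2×9 = 18 (stopped by the weight limit).
Mixing does better — 2×E and 1×C: weight 16 ≤ 17, strength 2·9 + 1·4 = 22.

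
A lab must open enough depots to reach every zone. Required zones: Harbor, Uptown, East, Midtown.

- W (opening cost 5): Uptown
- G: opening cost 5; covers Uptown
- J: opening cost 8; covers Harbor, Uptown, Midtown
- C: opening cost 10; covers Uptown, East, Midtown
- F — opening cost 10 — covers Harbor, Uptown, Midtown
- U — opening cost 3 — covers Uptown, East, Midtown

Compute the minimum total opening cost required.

This is an integer covering problem.
Choose J and U: together they cover Harbor, Uptown, East, Midtown — every zone.
Total opening cost: 8 + 3 = 11.
No cover costs less than 11.

11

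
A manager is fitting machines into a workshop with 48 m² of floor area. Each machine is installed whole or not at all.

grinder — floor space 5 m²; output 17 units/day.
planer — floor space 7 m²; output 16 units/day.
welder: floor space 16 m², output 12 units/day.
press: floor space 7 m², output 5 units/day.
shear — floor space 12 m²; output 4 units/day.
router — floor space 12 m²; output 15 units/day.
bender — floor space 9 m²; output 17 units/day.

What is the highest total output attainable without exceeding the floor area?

70

Allowing fractional choices, the relaxed optimum would be about 76.2, but machines are indivisible.
grinder + planer + shear + router + bender: floor space 5 + 7 + 12 + 12 + 9 = 45 ≤ 48, output 17 + 16 + 4 + 15 + 17 = 69.
grinder + planer + welder + press + bender: floor space 5 + 7 + 16 + 7 + 9 = 44 ≤ 48, output 17 + 16 + 12 + 5 + 17 = 67.
grinder + planer + press + router + bender: floor space 5 + 7 + 7 + 12 + 9 = 40 ≤ 48, output 17 + 16 + 5 + 15 + 17 = 70.
Best is grinder, planer, press, router, and bender with total output 70.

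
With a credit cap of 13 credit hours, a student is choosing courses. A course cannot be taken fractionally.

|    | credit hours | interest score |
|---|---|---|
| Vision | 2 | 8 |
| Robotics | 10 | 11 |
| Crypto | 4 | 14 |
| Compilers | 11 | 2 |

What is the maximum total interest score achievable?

22

Vision + Robotics: credit hours 2 + 10 = 12 ≤ 13, interest score 8 + 11 = 19.
Vision + Crypto: credit hours 2 + 4 = 6 ≤ 13, interest score 8 + 14 = 22.
Crypto: credit hours 4 ≤ 13, interest score 14.
Best is Vision and Crypto with total interest score 22.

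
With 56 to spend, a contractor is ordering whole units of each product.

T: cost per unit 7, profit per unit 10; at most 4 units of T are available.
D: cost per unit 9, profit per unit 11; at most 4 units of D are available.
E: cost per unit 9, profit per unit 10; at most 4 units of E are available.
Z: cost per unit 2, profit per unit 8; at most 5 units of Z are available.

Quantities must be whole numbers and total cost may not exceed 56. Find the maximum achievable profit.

102

Z has the best ratio (8/2); taking only Z gives at most 5×8 = 40 (stopped by the supply cap of 5).
Mixing does better — 4×T, 2×D, and 5×Z: cost 56 ≤ 56, profit 4·10 + 2·11 + 5·8 = 102.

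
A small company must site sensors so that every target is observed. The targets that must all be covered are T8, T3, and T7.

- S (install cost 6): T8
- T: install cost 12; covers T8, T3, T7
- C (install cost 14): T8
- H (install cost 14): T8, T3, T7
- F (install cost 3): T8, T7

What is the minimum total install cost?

This is an integer covering problem.
T alone covers T8, T3, T7 — every target.
Total install cost: 12.

12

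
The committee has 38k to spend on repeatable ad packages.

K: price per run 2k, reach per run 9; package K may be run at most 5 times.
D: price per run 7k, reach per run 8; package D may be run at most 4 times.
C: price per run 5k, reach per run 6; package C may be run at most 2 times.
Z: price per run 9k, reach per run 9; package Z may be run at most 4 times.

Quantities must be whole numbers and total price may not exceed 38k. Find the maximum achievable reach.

77

Take 5×K and 4×D: price 38 ≤ 38, reach 5·9 + 4·8 = 77.
K has the best ratio (9/2) and is taken to its limit of 5; remaining capacity is filled optimally with the others.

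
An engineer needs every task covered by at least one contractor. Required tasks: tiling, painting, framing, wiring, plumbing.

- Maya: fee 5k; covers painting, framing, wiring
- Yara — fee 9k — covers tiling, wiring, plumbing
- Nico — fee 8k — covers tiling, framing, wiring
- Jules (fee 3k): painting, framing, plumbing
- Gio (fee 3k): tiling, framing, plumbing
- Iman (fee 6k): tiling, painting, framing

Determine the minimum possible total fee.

This is an integer covering problem.
The greedy cost-per-new-task heuristic would pick Jules, Gio, and Maya for 11, but a cheaper cover exists.
Choose Maya and Gio: together they cover tiling, painting, framing, wiring, plumbing — every task.
Total fee: 5 + 3 = 8.
No cover costs less than 8.

8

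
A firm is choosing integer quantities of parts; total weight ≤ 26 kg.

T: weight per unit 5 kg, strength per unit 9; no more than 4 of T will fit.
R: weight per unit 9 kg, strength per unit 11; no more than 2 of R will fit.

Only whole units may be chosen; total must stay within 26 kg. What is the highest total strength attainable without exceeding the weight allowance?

38

This is a bounded integer knapsack.
Take 3×T and 1×R: weight 24 ≤ 26, strength 3·9 + 1·11 = 38.
No other integer combination yields more.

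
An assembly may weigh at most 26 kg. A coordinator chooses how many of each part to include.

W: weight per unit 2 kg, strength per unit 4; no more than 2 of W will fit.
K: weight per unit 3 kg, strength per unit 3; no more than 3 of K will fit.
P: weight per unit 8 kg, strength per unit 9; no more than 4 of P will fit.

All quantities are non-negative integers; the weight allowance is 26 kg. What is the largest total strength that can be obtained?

W has the best ratio (4/2); taking only W gives at most 2×4 = 8 (stopped by the supply cap of 2).
Mixing does better — 2×W, 2×K, and 2×P: weight 26 ≤ 26, strength 2·4 + 2·3 + 2·9 = 32.

32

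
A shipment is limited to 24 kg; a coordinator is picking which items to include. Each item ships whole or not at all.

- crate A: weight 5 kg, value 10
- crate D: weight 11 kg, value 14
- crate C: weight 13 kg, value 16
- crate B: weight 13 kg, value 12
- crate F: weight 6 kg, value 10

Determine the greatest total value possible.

Allowing fractional choices, the relaxed optimum would be about 36.5, but items are indivisible.
crate A + crate D + crate F: weight 5 + 11 + 6 = 22 ≤ 24, value 10 + 14 + 10 = 34.
crate A + crate C + crate F: weight 5 + 13 + 6 = 24 ≤ 24, value 10 + 16 + 10 = 36.
crate A + crate B + crate F: weight 5 + 13 + 6 = 24 ≤ 24, value 10 + 12 + 10 = 32.
Best is crate A, crate C, and crate F with total value 36.

36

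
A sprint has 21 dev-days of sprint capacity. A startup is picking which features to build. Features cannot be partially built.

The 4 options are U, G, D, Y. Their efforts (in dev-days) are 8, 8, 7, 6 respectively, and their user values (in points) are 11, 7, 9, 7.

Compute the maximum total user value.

27

G + D + Y: effort 8 + 7 + 6 = 21 ≤ 21, user value 7 + 9 + 7 = 23.
U + D + Y: effort 8 + 7 + 6 = 21 ≤ 21, user value 11 + 9 + 7 = 27.
Best is U, D, and Y with total user value 27.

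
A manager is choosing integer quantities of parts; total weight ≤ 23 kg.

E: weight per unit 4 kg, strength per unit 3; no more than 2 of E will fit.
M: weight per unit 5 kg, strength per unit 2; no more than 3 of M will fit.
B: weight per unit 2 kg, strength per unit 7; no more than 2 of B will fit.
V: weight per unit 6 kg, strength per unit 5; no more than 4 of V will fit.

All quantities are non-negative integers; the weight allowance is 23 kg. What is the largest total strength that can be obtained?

29

1×E, 2×B, and 2×V: weight 20 ≤ 23, strength 1·3 + 2·7 + 2·5 = 27.
2×B and 3×V: weight 22 ≤ 23, strength 2·7 + 3·5 = 29.
Best is 29.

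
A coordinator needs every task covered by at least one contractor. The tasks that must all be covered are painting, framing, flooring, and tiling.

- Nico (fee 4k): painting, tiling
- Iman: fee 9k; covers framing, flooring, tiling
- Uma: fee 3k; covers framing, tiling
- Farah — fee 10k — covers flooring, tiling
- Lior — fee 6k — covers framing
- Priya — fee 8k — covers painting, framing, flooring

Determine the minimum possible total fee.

11

This is an integer covering problem.
Choose Uma and Priya: together they cover painting, framing, flooring, tiling — every task.
Total fee: 3 + 8 = 11.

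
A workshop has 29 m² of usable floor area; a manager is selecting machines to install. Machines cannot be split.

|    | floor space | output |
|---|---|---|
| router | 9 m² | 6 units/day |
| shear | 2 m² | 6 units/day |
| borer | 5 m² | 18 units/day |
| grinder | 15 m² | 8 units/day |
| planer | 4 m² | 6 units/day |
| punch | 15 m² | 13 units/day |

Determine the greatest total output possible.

43

Allowing fractional choices, the relaxed optimum would be about 45.0, but machines are indivisible.
shear + borer + grinder + planer: floor space 2 + 5 + 15 + 4 = 26 ≤ 29, output 6 + 18 + 8 + 6 = 38.
shear + borer + planer + punch: floor space 2 + 5 + 4 + 15 = 26 ≤ 29, output 6 + 18 + 6 + 13 = 43.
Best is shear, borer, planer, and punch with total output 43.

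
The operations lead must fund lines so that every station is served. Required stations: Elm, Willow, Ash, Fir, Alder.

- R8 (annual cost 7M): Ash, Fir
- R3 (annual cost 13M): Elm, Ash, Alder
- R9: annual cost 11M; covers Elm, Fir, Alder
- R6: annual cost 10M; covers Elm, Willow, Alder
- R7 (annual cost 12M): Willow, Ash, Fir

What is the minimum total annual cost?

This is a weighted set-cover instance.
Choose R8 and R6: together they cover Elm, Willow, Ash, Fir, Alder — every station.
Total annual cost: 7 + 10 = 17.
No cover costs less than 17.

17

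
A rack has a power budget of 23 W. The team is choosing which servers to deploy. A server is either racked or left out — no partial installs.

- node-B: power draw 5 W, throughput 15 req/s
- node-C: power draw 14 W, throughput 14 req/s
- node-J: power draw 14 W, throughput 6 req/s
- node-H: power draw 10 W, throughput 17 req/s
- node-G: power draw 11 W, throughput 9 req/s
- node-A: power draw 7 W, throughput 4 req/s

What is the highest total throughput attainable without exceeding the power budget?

node-B + node-H: power draw 5 + 10 = 15 ≤ 23, throughput 15 + 17 = 32.
node-B + node-H + node-A: power draw 5 + 10 + 7 = 22 ≤ 23, throughput 15 + 17 + 4 = 36.
Best is node-B, node-H, and node-A with total throughput 36.

36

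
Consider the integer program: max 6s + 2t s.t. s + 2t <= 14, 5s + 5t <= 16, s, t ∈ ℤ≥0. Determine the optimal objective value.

18

(s,t)=(3,0): 1·3+2·0=3≤14, 5·3+5·0=15≤16, objective 18.
(s,t)=(2,1): 1·2+2·1=4≤14, 5·2+5·1=15≤16, objective 14.
(s,t)=(2,0): 1·2+2·0=2≤14, 5·2+5·0=10≤16, objective 12.
Maximum is 18 at (s,t)=(3,0).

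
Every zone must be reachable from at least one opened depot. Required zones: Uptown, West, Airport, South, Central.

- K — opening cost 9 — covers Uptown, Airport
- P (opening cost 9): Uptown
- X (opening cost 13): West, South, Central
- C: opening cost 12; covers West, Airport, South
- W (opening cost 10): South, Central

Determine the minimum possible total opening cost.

Choose K and X: together they cover Uptown, West, Airport, South, Central — every zone.
Total opening cost: 9 + 13 = 22.

22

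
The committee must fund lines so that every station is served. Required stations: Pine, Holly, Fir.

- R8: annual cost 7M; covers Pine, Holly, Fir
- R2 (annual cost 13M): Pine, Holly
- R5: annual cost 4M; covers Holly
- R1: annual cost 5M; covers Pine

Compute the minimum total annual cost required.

R8 alone covers Pine, Holly, Fir — every station.
Total annual cost: 7.
No cover costs less than 7.

7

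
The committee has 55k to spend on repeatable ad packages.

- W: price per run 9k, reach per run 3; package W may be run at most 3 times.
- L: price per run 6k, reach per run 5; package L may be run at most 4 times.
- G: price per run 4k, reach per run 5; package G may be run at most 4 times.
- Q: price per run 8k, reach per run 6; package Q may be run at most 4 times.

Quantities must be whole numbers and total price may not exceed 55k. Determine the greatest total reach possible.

1×L, 4×G, and 4×Q: price 54 ≤ 55, reach 1·5 + 4·5 + 4·6 = 49.
2×L, 4×G, and 3×Q: price 52 ≤ 55, reach 2·5 + 4·5 + 3·6 = 48.
Best is 49.

49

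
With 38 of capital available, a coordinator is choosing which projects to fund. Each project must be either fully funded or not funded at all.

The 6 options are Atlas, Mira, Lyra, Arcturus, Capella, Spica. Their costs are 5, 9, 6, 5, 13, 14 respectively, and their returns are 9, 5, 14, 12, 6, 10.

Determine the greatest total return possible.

46

Take Atlas, Mira, Lyra, Arcturus, and Capella: cost 5 + 9 + 6 + 5 + 13 = 38 ≤ 38, return 9 + 5 + 14 + 12 + 6 = 46.
No other feasible combination does better.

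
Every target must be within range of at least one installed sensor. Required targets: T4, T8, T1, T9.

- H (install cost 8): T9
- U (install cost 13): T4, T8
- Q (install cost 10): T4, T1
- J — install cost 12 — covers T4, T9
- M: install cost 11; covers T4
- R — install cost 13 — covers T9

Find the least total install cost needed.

This is a weighted set-cover instance.
Choose H, U, and Q: together they cover T4, T8, T1, T9 — every target.
Total install cost: 8 + 13 + 10 = 31.
No cover costs less than 31.

31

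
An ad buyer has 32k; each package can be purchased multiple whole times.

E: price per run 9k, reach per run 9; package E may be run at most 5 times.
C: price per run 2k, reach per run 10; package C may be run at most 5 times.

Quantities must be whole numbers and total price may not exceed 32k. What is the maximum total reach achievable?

C has the best ratio (10/2); taking only C gives at most 5×10 = 50 (stopped by the supply cap of 5).
Mixing does better — 2×E and 5×C: price 28 ≤ 32, reach 2·9 + 5·10 = 68.

68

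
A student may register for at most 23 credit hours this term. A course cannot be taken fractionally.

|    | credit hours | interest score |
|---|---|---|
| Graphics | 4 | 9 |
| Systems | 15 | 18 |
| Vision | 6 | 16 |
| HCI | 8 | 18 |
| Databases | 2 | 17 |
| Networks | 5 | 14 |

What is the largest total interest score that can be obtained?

65

Vision + HCI + Databases + Networks: credit hours 6 + 8 + 2 + 5 = 21 ≤ 23, interest score 16 + 18 + 17 + 14 = 65.
Graphics + Vision + HCI + Databases: credit hours 4 + 6 + 8 + 2 = 20 ≤ 23, interest score 9 + 16 + 18 + 17 = 60.
Best is Vision, HCI, Databases, and Networks with total interest score 65.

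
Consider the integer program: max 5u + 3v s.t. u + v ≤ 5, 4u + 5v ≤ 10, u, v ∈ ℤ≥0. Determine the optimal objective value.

10

Relaxing integrality, the LP optimum is 12.50 at (u,v) = (2.5, 0), which is not an integer point.
(u,v)=(2,0): 1·2+1·0=2≤5, 4·2+5·0=8≤10, objective 10.
(u,v)=(1,1): 1·1+1·1=2≤5, 4·1+5·1=9≤10, objective 8.
(u,v)=(1,0): 1·1+1·0=1≤5, 4·1+5·0=4≤10, objective 5.
Maximum is 10 at (u,v)=(2,0).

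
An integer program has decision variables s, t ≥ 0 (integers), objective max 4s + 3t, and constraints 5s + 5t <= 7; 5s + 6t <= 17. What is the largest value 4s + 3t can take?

4

(s,t)=(1,0) is feasible, giving 4.
(s,t)=(0,1) is feasible, giving 3.
(s,t)=(0,0) is feasible, giving 0.
Maximum is 4 at (s,t)=(1,0).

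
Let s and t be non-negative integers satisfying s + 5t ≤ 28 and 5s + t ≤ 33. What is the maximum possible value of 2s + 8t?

(s,t)=(3,5): 1·3+5·5=28≤28, 5·3+1·5=20≤33, objective 46.
(s,t)=(2,5): 1·2+5·5=27≤28, 5·2+1·5=15≤33, objective 44.
(s,t)=(5,4): 1·5+5·4=25≤28, 5·5+1·4=29≤33, objective 42.
(s,t)=(4,4): 1·4+5·4=24≤28, 5·4+1·4=24≤33, objective 40.
No feasible integer point exceeds 46.

46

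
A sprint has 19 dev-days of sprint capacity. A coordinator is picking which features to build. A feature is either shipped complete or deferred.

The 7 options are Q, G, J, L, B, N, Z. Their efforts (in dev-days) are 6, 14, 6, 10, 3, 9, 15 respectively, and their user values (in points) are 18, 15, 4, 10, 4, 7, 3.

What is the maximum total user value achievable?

Allowing fractional choices, the relaxed optimum would be about 32.7, but features are indivisible.
Q + L + B: effort 6 + 10 + 3 = 19 ≤ 19, user value 18 + 10 + 4 = 32.
Q + L: effort 6 + 10 = 16 ≤ 19, user value 18 + 10 = 28.
Q + B + N: effort 6 + 3 + 9 = 18 ≤ 19, user value 18 + 4 + 7 = 29.
Best is Q, L, and B with total user value 32.

32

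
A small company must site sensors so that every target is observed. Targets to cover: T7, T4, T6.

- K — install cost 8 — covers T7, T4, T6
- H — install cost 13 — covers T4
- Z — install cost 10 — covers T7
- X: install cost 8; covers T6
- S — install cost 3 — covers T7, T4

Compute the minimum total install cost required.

K alone covers T7, T4, T6 — every target.
Total install cost: 8.

8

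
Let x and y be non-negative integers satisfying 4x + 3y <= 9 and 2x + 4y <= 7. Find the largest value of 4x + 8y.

12

(x,y)=(1,1): 4·1+3·1=7≤9, 2·1+4·1=6≤7, objective 12.
(x,y)=(0,1): 4·0+3·1=3≤9, 2·0+4·1=4≤7, objective 8.
(x,y)=(2,0): 4·2+3·0=8≤9, 2·2+4·0=4≤7, objective 8.
(x,y)=(1,0): 4·1+3·0=4≤9, 2·1+4·0=2≤7, objective 4.
No feasible integer point exceeds 12.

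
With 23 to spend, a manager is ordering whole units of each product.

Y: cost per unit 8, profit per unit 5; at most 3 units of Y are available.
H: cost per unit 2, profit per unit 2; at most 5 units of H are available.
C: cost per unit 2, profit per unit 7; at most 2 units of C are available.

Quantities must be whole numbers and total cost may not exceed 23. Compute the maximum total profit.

C has the best ratio (7/2); taking only C gives at most 2×7 = 14 (stopped by the supply cap of 2).
Mixing does better — 1×Y, 5×H, and 2×C: cost 22 ≤ 23, profit 1·5 + 5·2 + 2·7 = 29.

29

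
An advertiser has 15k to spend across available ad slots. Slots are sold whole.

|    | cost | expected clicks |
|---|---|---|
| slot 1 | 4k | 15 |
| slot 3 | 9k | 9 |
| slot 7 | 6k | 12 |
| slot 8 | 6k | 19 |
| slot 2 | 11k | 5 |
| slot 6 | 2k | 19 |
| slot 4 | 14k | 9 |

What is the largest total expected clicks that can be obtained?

53

slot 1 + slot 8 + slot 6: cost 4 + 6 + 2 = 12 ≤ 15, expected clicks 15 + 19 + 19 = 53.
slot 7 + slot 8 + slot 6: cost 6 + 6 + 2 = 14 ≤ 15, expected clicks 12 + 19 + 19 = 50.
Best is slot 1, slot 8, and slot 6 with total expected clicks 53.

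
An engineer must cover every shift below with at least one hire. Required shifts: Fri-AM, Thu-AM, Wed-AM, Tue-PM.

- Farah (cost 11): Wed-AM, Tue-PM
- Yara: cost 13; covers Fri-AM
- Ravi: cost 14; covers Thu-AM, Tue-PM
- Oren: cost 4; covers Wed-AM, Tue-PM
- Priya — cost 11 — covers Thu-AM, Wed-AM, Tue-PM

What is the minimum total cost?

The greedy cost-per-new-shift heuristic would pick Oren, Priya, and Yara for 28, but a cheaper cover exists.
Choose Yara and Priya: together they cover Fri-AM, Thu-AM, Wed-AM, Tue-PM — every shift.
Total cost: 13 + 11 = 24.
No cover costs less than 24.

24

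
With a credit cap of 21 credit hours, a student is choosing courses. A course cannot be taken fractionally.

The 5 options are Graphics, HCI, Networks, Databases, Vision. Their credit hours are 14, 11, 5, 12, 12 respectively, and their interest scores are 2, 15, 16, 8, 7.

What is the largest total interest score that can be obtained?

Allowing fractional choices, the relaxed optimum would be about 34.3, but courses are indivisible.
Networks + Databases: credit hours 5 + 12 = 17 ≤ 21, interest score 16 + 8 = 24.
HCI + Networks: credit hours 11 + 5 = 16 ≤ 21, interest score 15 + 16 = 31.
Best is HCI and Networks with total interest score 31.

31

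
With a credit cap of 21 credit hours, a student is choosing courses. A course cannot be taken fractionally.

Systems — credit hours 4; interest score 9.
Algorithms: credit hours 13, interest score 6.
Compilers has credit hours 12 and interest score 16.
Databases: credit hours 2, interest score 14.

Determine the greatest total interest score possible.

Allowing fractional choices, the relaxed optimum would be about 40.4, but courses are indivisible.
Systems + Compilers + Databases: credit hours 4 + 12 + 2 = 18 ≤ 21, interest score 9 + 16 + 14 = 39.
Compilers + Databases: credit hours 12 + 2 = 14 ≤ 21, interest score 16 + 14 = 30.
Best is Systems, Compilers, and Databases with total interest score 39.

39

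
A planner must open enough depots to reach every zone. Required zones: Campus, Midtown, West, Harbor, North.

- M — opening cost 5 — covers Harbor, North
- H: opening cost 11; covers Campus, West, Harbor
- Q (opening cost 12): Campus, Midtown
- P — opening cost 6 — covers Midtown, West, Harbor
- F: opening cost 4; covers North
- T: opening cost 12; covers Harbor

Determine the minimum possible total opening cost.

21

Choose H, P, and F: together they cover Campus, Midtown, West, Harbor, North — every zone.
Total opening cost: 11 + 6 + 4 = 21.
No cover costs less than 21.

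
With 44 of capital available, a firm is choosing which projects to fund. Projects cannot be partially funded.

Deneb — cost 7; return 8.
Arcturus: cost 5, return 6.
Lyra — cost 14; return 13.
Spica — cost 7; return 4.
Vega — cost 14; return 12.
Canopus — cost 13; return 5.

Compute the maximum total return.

This is a 0-1 knapsack instance.
Allowing fractional choices, the relaxed optimum would be about 41.3, but projects are indivisible.
Deneb + Lyra + Spica + Vega: cost 7 + 14 + 7 + 14 = 42 ≤ 44, return 8 + 13 + 4 + 12 = 37.
Arcturus + Lyra + Spica + Vega: cost 5 + 14 + 7 + 14 = 40 ≤ 44, return 6 + 13 + 4 + 12 = 35.
Deneb + Arcturus + Lyra + Vega: cost 7 + 5 + 14 + 14 = 40 ≤ 44, return 8 + 6 + 13 + 12 = 39.
Best is Deneb, Arcturus, Lyra, and Vega with total return 39.

39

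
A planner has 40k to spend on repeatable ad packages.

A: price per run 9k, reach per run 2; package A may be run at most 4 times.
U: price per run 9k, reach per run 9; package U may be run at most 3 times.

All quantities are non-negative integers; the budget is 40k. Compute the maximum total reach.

29

This is a bounded integer knapsack.
1×A and 3×U: price 36 ≤ 40, reach 1·2 + 3·9 = 29.
3×U: price 27 ≤ 40, reach 3·9 = 27.
Best is 29.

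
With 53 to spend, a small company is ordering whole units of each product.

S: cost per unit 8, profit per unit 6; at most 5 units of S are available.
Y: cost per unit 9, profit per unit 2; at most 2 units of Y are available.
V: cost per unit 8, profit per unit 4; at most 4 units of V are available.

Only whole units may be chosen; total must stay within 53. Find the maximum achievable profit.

34

S has the best ratio (6/8); taking only S gives at most 5×6 = 30 (stopped by the supply cap of 5).
Mixing does better — 5×S and 1×V: cost 48 ≤ 53, profit 5·6 + 1·4 = 34.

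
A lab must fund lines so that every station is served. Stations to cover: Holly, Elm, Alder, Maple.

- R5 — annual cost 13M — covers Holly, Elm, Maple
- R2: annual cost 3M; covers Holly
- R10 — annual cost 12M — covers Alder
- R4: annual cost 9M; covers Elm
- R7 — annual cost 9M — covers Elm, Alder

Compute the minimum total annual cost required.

The greedy cost-per-new-station heuristic would pick R2, R7, and R5 for 25, but a cheaper cover exists.
Choose R5 and R7: together they cover Holly, Elm, Alder, Maple — every station.
Total annual cost: 13 + 9 = 22.
No cover costs less than 22.

22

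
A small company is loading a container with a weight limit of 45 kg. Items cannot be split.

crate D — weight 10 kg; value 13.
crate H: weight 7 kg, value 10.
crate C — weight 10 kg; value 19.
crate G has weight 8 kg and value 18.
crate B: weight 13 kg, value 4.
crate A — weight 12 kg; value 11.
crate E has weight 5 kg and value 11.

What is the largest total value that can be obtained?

72

This is a 0-1 knapsack instance.
crate H + crate C + crate G + crate A + crate E: weight 7 + 10 + 8 + 12 + 5 = 42 ≤ 45, value 10 + 19 + 18 + 11 + 11 = 69.
crate D + crate C + crate G + crate A + crate E: weight 10 + 10 + 8 + 12 + 5 = 45 ≤ 45, value 13 + 19 + 18 + 11 + 11 = 72.
crate D + crate H + crate C + crate G + crate E: weight 10 + 7 + 10 + 8 + 5 = 40 ≤ 45, value 13 + 10 + 19 + 18 + 11 = 71.
Best is crate D, crate C, crate G, crate A, and crate E with total value 72.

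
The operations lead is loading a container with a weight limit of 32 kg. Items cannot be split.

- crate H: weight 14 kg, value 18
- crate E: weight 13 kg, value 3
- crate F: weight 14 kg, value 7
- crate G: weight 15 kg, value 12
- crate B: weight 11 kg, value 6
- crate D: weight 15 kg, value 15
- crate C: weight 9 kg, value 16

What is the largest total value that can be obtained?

34

Take crate H and crate C: weight 14 + 9 = 23 ≤ 32, value 18 + 16 = 34.
No other feasible combination does better.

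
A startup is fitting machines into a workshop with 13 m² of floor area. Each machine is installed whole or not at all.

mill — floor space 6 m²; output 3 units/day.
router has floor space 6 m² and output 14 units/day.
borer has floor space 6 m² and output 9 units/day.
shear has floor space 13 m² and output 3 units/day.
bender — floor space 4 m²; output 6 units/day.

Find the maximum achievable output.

23

router + borer: floor space 6 + 6 = 12 ≤ 13, output 14 + 9 = 23.
router + bender: floor space 6 + 4 = 10 ≤ 13, output 14 + 6 = 20.
mill + router: floor space 6 + 6 = 12 ≤ 13, output 3 + 14 = 17.
Best is router and borer with total output 23.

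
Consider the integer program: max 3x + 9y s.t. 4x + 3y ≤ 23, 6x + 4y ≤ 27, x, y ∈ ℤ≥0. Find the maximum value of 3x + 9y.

(x,y)=(0,6) is feasible, giving 54.
(x,y)=(1,5) is feasible, giving 48.
Maximum is 54 at (x,y)=(0,6).

54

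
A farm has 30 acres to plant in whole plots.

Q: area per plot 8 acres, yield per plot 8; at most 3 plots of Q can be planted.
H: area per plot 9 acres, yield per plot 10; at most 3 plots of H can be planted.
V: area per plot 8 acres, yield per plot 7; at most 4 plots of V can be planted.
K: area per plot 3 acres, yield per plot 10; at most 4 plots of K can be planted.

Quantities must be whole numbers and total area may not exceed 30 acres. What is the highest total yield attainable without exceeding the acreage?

60

This is a bounded integer knapsack.
K has the best ratio (10/3); taking only K gives at most 4×10 = 40 (stopped by the supply cap of 4).
Mixing does better — 2×H and 4×K: area 30 ≤ 30, yield 2·10 + 4·10 = 60.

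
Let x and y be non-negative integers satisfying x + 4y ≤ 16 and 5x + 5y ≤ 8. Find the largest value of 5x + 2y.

Relaxing integrality, the LP optimum is 8.00 at (x,y) = (1.6, 0), which is not an integer point.
(x,y)=(1,0): 1·1+4·0=1≤16, 5·1+5·0=5≤8, objective 5.
(x,y)=(0,1): 1·0+4·1=4≤16, 5·0+5·1=5≤8, objective 2.
(x,y)=(0,0): 1·0+4·0=0≤16, 5·0+5·0=0≤8, objective 0.
No feasible integer point exceeds 5.

5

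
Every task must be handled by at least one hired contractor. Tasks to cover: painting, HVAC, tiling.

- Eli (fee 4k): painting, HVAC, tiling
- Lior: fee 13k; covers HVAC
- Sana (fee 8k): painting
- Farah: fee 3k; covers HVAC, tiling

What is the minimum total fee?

4

Eli alone covers painting, HVAC, tiling — every task.
Total fee: 4.
No cover costs less than 4.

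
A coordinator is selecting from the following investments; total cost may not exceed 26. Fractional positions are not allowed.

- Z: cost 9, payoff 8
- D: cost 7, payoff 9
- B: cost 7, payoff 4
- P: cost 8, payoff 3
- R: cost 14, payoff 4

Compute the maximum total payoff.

21

Take Z, D, and B: cost 9 + 7 + 7 = 23 ≤ 26, payoff 8 + 9 + 4 = 21.
No other feasible combination does better.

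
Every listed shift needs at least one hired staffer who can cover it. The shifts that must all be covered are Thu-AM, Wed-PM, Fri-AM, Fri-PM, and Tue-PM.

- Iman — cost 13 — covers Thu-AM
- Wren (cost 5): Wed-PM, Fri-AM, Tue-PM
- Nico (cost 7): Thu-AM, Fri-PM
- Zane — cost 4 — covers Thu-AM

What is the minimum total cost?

Choose Wren and Nico: together they cover Thu-AM, Wed-PM, Fri-AM, Fri-PM, Tue-PM — every shift.
Total cost: 5 + 7 = 12.
No cover costs less than 12.

12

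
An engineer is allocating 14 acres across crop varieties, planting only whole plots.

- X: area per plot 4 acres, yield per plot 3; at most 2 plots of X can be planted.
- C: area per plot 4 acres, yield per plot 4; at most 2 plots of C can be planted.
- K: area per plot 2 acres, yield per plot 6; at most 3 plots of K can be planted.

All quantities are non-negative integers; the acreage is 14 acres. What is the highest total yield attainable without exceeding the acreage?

This is a bounded integer knapsack.
K has the best ratio (6/2); taking only K gives at most 3×6 = 18 (stopped by the supply cap of 3).
Mixing does better — 2×C and 3×K: area 14 ≤ 14, yield 2·4 + 3·6 = 26.

26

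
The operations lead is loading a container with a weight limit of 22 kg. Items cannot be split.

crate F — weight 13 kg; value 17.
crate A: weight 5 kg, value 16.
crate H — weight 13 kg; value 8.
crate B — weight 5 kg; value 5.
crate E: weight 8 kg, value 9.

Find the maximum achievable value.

33

crate A + crate B + crate E: weight 5 + 5 + 8 = 18 ≤ 22, value 16 + 5 + 9 = 30.
crate F + crate A: weight 13 + 5 = 18 ≤ 22, value 17 + 16 = 33.
Best is crate F and crate A with total value 33.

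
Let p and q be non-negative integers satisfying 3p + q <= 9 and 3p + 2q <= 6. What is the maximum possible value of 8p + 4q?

16

(p,q)=(2,0): 3·2+1·0=6≤9, 3·2+2·0=6≤6, objective 16.
(p,q)=(1,1): 3·1+1·1=4≤9, 3·1+2·1=5≤6, objective 12.
(p,q)=(1,0): 3·1+1·0=3≤9, 3·1+2·0=3≤6, objective 8.
The best lattice point is (2,0), giving 16.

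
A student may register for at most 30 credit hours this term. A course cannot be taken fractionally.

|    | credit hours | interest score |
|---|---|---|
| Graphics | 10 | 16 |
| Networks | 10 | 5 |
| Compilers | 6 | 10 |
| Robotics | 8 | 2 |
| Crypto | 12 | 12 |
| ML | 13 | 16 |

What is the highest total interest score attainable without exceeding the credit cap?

42

Take Graphics, Compilers, and ML: credit hours 10 + 6 + 13 = 29 ≤ 30, interest score 16 + 10 + 16 = 42.
No other feasible combination does better.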